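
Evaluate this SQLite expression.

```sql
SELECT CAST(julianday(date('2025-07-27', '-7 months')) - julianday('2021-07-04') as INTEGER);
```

1272

Adding -7 months to 2025-07-27 gives 2024-12-27.
27 days remain in July 2021 after the 4th (31 − 4).
Full months from August 2021 through November 2024 contribute their day counts.
Then 27 days into December 2024.
Total: 27 + 31 + 30 + 31 + 30 + 31 + 31 + 28 + 31 + 30 + 31 + 30 + 31 + 31 + 30 + 31 + 30 + 31 + 31 + 28 + 31 + 30 + 31 + 30 + 31 + 31 + 30 + 31 + 30 + 31 + 31 + 29 + 31 + 30 + 31 + 30 + 31 + 31 + 30 + 31 + 30 + 27 = 1272.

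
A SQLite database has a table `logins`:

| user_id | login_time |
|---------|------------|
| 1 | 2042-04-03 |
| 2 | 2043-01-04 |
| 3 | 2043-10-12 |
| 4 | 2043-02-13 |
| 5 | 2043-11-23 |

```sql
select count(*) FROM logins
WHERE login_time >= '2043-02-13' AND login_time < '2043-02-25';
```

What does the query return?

Rows in [2043-02-13, 2043-02-25): 2043-02-13 → 1 row.

1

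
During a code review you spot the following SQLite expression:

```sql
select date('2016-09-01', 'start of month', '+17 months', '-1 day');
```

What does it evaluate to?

`start of month` rewinds 2016-09-01 to 2016-09-01.
Adding +17 months to 2016-09-01 gives 2018-02-01.
Going back 1 day from 2018-02-01 reaches 2018-01-31 (last day of January, 31 days).

2018-01-31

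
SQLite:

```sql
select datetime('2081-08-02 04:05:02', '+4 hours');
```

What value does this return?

+4 hours from 2081-08-02 04:05:02 is 2081-08-02 08:05:02.

2081-08-02 08:05:02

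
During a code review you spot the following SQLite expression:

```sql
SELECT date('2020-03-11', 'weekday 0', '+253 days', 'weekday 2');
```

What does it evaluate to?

2020-11-24

`weekday 0` advances to the next Sunday; 2020-03-11 is a Wednesday, so it moves forward to 2020-03-15.
Applying '+253 days' to 2020-03-15: counting 253 days forward gives 2020-11-23.
`weekday 2` advances to the next Tuesday; 2020-11-23 is a Monday, so it moves forward to 2020-11-24.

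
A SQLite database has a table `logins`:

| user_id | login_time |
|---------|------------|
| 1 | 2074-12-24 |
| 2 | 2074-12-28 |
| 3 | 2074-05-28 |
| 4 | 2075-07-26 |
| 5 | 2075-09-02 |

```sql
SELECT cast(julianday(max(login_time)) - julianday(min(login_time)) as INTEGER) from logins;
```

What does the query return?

462

MIN = 2074-05-28, MAX = 2075-09-02.
3 days remain in May 2074 after the 28th (31 − 28).
Full months from June 2074 through August 2075 contribute their day counts.
Then 2 days into September 2075.
Total: 3 + 30 + 31 + 31 + 30 + 31 + 30 + 31 + 31 + 28 + 31 + 30 + 31 + 30 + 31 + 31 + 2 = 462.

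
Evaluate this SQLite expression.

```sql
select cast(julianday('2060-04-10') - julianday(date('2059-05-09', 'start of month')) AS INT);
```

345

`start of month` rewinds 2059-05-09 to 2059-05-01.
30 days remain in May 2059 after the 1st (31 − 1).
Full months from June 2059 through March 2060 contribute their day counts.
Then 10 days into April 2060.
Total: 30 + 30 + 31 + 31 + 30 + 31 + 30 + 31 + 31 + 29 + 31 + 10 = 345.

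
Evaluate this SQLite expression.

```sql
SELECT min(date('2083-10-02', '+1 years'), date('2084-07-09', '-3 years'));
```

2081-07-09

date('2083-10-02', '+1 years') → 2084-10-02.
date('2084-07-09', '-3 years') → 2081-07-09.
Earlier of the two is 2081-07-09.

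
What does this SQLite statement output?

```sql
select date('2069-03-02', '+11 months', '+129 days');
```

2070-06-11

Adding +11 months to 2069-03-02 gives 2070-02-02.
Applying '+129 days' to 2070-02-02: counting 129 days forward gives 2070-06-11.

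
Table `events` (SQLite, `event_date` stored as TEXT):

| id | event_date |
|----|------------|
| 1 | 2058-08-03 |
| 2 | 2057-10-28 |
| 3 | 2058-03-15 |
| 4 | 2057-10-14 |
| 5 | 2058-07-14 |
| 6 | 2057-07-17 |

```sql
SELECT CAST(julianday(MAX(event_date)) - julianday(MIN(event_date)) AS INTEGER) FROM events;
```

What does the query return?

382

MIN = 2057-07-17, MAX = 2058-08-03.
14 days remain in July 2057 after the 17th (31 − 17).
Full months from August 2057 through July 2058 contribute their day counts.
Then 3 days into August 2058.
Total: 14 + 31 + 30 + 31 + 30 + 31 + 31 + 28 + 31 + 30 + 31 + 30 + 31 + 3 = 382.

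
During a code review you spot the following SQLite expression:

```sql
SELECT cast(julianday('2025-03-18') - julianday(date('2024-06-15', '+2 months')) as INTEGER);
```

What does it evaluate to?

Adding +2 months to 2024-06-15 gives 2024-08-15.
16 days remain in August 2024 after the 15th (31 − 15).
Full months from September 2024 through February 2025 contribute their day counts.
Then 18 days into March 2025.
Total: 16 + 30 + 31 + 30 + 31 + 31 + 28 + 18 = 215.

215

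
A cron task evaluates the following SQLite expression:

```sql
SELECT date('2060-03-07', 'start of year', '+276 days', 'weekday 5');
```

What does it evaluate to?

`start of year` rewinds 2060-03-07 to 2060-01-01.
Applying '+276 days' to 2060-01-01: counting 276 days forward gives 2060-10-03.
`weekday 5` advances to the next Friday; 2060-10-03 is a Sunday, so it moves forward to 2060-10-08.

2060-10-08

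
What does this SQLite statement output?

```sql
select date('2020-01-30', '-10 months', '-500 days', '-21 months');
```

2016-02-15

Adding -10 months to 2020-01-30 gives 2019-03-30.
Applying '-500 days' to 2019-03-30: counting 500 days back gives 2017-11-15.
Adding -21 months to 2017-11-15 gives 2016-02-15.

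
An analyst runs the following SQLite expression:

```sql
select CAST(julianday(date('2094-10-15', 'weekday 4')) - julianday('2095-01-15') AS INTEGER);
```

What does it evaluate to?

`weekday 4` advances to the next Thursday; 2094-10-15 is a Friday, so it moves forward to 2094-10-21.
10 days remain in October 2094 after the 21st (31 − 21).
November 2094: 30 days.
December 2094: 31 days.
Then 15 days into January 2095.
Total: 10 + 30 + 31 + 15 = 86.
The subtraction is earlier − later, so the result is −86 → -86.

-86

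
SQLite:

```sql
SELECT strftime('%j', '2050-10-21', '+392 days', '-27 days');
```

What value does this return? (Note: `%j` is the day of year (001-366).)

294

First apply '+392 days', '-27 days': 2050-10-21 → 2051-10-21.
Day-of-year for 2051-10-21: days since 2051-01-01 inclusive = 294, zero-padded to 294.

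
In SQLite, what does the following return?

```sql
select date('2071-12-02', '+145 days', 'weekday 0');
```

2072-05-01

Applying '+145 days' to 2071-12-02: counting 145 days forward gives 2072-04-25.
`weekday 0` advances to the next Sunday; 2072-04-25 is a Monday, so it moves forward to 2072-05-01.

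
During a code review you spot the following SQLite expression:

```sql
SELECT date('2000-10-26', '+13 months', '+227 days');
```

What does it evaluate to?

2002-07-11

Adding +13 months to 2000-10-26 gives 2001-11-26.
Applying '+227 days' to 2001-11-26: counting 227 days forward gives 2002-07-11.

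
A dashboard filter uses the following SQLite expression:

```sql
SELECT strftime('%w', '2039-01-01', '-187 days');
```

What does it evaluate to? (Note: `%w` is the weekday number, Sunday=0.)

First apply '-187 days': 2039-01-01 → 2038-06-28.
2038-06-28 is a Monday; with Sunday=0 that is 1.

1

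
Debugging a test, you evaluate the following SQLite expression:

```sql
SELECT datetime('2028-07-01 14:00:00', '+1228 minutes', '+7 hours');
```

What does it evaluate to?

2028-07-02 17:28:00

1228 minutes = 20h 28m; +1228 minutes from 2028-07-01 14:00:00 is 2028-07-02 10:28:00 (crosses midnight).
+7 hours from 2028-07-02 10:28:00 is 2028-07-02 17:28:00.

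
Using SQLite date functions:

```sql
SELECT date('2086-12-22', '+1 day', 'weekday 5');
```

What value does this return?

2086-12-27

Advancing 1 more day within December lands on 2086-12-23.
`weekday 5` advances to the next Friday; 2086-12-23 is a Monday, so it moves forward to 2086-12-27.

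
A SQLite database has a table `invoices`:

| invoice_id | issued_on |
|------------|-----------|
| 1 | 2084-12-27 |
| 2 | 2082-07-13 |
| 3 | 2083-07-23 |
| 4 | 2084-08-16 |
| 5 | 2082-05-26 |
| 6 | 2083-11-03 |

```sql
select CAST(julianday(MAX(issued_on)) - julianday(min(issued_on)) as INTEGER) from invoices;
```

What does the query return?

946

MIN = 2082-05-26, MAX = 2084-12-27.
5 days remain in May 2082 after the 26th (31 − 26).
Full months from June 2082 through November 2084 contribute their day counts.
Then 27 days into December 2084.
Total: 5 + 30 + 31 + 31 + 30 + 31 + 30 + 31 + 31 + 28 + 31 + 30 + 31 + 30 + 31 + 31 + 30 + 31 + 30 + 31 + 31 + 29 + 31 + 30 + 31 + 30 + 31 + 31 + 30 + 31 + 30 + 27 = 946.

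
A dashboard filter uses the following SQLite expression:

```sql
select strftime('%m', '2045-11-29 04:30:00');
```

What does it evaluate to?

11

`%m` extracts the 2-digit month (01-12): 11.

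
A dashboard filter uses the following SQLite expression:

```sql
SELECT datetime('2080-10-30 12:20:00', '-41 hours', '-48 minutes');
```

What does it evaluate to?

2080-10-28 18:32:00

-41 hours from 2080-10-30 12:20:00 is 2080-10-28 19:20:00 (crosses midnight).
-48 minutes from 2080-10-28 19:20:00 is 2080-10-28 18:32:00.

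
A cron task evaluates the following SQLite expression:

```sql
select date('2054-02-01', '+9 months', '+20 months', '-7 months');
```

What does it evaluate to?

2055-12-01

Adding +9 months to 2054-02-01 gives 2054-11-01.
Adding +20 months to 2054-11-01 gives 2056-07-01.
Adding -7 months to 2056-07-01 gives 2055-12-01.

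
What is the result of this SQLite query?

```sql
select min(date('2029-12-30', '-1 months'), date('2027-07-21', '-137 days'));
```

2027-03-06

date('2029-12-30', '-1 months') → 2029-11-30.
date('2027-07-21', '-137 days') → 2027-03-06.
Earlier of the two is 2027-03-06.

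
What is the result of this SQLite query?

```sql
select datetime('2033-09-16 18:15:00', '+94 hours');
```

2033-09-20 16:15:00

+94 hours from 2033-09-16 18:15:00 is 2033-09-20 16:15:00 (crosses midnight).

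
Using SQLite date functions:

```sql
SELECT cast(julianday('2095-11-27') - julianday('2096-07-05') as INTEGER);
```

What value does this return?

3 days remain in November 2095 after the 27th (30 − 27).
Full months from December 2095 through June 2096 contribute their day counts.
Then 5 days into July 2096.
Total: 3 + 31 + 31 + 29 + 31 + 30 + 31 + 30 + 5 = 221.
The subtraction is earlier − later, so the result is −221 → -221.

-221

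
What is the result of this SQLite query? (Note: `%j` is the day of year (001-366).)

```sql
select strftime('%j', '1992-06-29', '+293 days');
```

108

First apply '+293 days': 1992-06-29 → 1993-04-18.
Day-of-year for 1993-04-18: days since 1993-01-01 inclusive = 108, zero-padded to 108.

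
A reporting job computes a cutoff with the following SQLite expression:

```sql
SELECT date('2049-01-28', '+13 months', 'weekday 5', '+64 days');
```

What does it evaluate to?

Adding +13 months to 2049-01-28 gives 2050-02-28.
`weekday 5` advances to the next Friday; 2050-02-28 is a Monday, so it moves forward to 2050-03-04.
Applying '+64 days' to 2050-03-04: counting 64 days forward gives 2050-05-07.

2050-05-07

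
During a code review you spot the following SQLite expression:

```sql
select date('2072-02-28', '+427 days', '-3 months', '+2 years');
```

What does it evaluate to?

2075-01-30

Applying '+427 days' to 2072-02-28: counting 427 days forward gives 2073-04-30.
Adding -3 months to 2073-04-30 gives 2073-01-30.
Adding +2 years to 2073-01-30 gives 2075-01-30.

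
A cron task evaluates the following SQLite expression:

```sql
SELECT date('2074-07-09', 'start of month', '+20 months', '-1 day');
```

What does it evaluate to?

`start of month` rewinds 2074-07-09 to 2074-07-01.
Adding +20 months to 2074-07-01 gives 2076-03-01.
Going back 1 day from 2076-03-01 reaches 2076-02-29 (last day of February, 29 days).

2076-02-29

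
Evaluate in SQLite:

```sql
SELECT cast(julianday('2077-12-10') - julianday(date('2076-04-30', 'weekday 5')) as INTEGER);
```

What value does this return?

`weekday 5` advances to the next Friday; 2076-04-30 is a Thursday, so it moves forward to 2076-05-01.
30 days remain in May 2076 after the 1st (31 − 1).
Full months from June 2076 through November 2077 contribute their day counts.
Then 10 days into December 2077.
Total: 30 + 30 + 31 + 31 + 30 + 31 + 30 + 31 + 31 + 28 + 31 + 30 + 31 + 30 + 31 + 31 + 30 + 31 + 30 + 10 = 588.

588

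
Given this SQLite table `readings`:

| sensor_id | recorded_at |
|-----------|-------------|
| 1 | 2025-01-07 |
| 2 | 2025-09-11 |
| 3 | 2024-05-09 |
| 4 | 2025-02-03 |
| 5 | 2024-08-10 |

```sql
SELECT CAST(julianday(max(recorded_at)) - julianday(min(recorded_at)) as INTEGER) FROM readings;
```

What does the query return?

MIN = 2024-05-09, MAX = 2025-09-11.
22 days remain in May 2024 after the 9th (31 − 9).
Full months from June 2024 through August 2025 contribute their day counts.
Then 11 days into September 2025.
Total: 22 + 30 + 31 + 31 + 30 + 31 + 30 + 31 + 31 + 28 + 31 + 30 + 31 + 30 + 31 + 31 + 11 = 490.

490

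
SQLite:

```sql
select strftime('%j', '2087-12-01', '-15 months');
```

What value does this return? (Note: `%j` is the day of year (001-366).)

244

First apply '-15 months': 2087-12-01 → 2086-09-01.
Day-of-year for 2086-09-01: days since 2086-01-01 inclusive = 244, zero-padded to 244.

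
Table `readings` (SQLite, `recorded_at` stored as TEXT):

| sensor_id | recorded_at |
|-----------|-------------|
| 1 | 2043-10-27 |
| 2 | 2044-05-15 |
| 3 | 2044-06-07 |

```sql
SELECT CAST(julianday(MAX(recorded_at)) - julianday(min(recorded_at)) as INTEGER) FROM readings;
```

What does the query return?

224

MIN = 2043-10-27, MAX = 2044-06-07.
4 days remain in October 2043 after the 27th (31 − 27).
Full months from November 2043 through May 2044 contribute their day counts.
Then 7 days into June 2044.
Total: 4 + 30 + 31 + 31 + 29 + 31 + 30 + 31 + 7 = 224.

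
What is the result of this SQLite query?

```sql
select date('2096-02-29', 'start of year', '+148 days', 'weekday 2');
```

`start of year` rewinds 2096-02-29 to 2096-01-01.
Applying '+148 days' to 2096-01-01: counting 148 days forward gives 2096-05-28.
`weekday 2` advances to the next Tuesday; 2096-05-28 is a Monday, so it moves forward to 2096-05-29.

2096-05-29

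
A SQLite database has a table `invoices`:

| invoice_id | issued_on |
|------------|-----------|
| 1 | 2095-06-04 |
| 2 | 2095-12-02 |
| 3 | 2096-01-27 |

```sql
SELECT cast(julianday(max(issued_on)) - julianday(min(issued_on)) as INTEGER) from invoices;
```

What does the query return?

MIN = 2095-06-04, MAX = 2096-01-27.
26 days remain in June 2095 after the 4th (30 − 4).
Full months from July 2095 through December 2095 contribute their day counts.
Then 27 days into January 2096.
Total: 26 + 31 + 31 + 30 + 31 + 30 + 31 + 27 = 237.

237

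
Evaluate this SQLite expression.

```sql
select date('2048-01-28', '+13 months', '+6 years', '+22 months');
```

Adding +13 months to 2048-01-28 gives 2049-02-28.
Adding +6 years to 2049-02-28 gives 2055-02-28.
Adding +22 months to 2055-02-28 gives 2056-12-28.

2056-12-28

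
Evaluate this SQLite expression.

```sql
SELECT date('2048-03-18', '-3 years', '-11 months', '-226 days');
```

Adding -3 years to 2048-03-18 gives 2045-03-18.
Adding -11 months to 2045-03-18 gives 2044-04-18.
Applying '-226 days' to 2044-04-18: counting 226 days back gives 2043-09-05.

2043-09-05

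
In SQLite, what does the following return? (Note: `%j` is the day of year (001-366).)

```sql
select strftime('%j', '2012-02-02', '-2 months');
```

First apply '-2 months': 2012-02-02 → 2011-12-02.
Day-of-year for 2011-12-02: days since 2011-01-01 inclusive = 336, zero-padded to 336.

336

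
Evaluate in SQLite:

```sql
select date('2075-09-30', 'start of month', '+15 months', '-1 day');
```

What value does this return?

2076-11-30

`start of month` rewinds 2075-09-30 to 2075-09-01.
Adding +15 months to 2075-09-01 gives 2076-12-01.
Going back 1 day from 2076-12-01 reaches 2076-11-30 (last day of November, 30 days).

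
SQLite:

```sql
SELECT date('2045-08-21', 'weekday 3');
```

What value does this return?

`weekday 3` advances to the next Wednesday; 2045-08-21 is a Monday, so it moves forward to 2045-08-23.

2045-08-23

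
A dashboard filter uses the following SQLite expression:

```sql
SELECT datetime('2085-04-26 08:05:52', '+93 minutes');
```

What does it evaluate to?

93 minutes = 1h 33m; +93 minutes from 2085-04-26 08:05:52 is 2085-04-26 09:38:52.

2085-04-26 09:38:52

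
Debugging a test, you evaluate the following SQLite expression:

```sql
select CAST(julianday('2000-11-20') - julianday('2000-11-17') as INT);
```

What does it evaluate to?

3

Both dates are in November 2000: 20 − 17 = 3.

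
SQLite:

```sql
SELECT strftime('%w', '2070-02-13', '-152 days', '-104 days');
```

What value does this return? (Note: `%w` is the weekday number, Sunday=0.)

First apply '-152 days', '-104 days': 2070-02-13 → 2069-06-02.
2069-06-02 is a Sunday; with Sunday=0 that is 0.

0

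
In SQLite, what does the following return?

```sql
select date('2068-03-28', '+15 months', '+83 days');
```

Adding +15 months to 2068-03-28 gives 2069-06-28.
Applying '+83 days' to 2069-06-28: counting 83 days forward gives 2069-09-19.

2069-09-19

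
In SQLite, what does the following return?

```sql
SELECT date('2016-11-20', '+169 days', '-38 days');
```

2017-03-31

Applying '+169 days' to 2016-11-20: counting 169 days forward gives 2017-05-08.
Going back 8 days from 2017-05-08 reaches 2017-04-30 (last day of April, 30 days).
Going back 30 days from 2017-04-30 reaches 2017-03-31 (last day of March, 31 days).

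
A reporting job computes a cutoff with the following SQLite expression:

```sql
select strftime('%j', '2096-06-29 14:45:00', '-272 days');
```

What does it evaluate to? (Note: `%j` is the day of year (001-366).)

First apply '-272 days': 2096-06-29 14:45:00 → 2095-10-01 14:45:00.
Day-of-year for 2095-10-01: days since 2095-01-01 inclusive = 274, zero-padded to 274.

274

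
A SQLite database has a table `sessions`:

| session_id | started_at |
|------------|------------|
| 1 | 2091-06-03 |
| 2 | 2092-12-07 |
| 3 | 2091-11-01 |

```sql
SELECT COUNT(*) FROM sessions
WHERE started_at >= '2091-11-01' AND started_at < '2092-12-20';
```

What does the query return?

Rows in [2091-11-01, 2092-12-20): 2092-12-07, 2091-11-01 → 2 rows.

2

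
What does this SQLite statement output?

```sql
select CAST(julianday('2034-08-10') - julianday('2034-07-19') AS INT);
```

22

12 days remain in July 2034 after the 19th (31 − 19).
Then 10 days into August 2034.
Total: 12 + 10 = 22.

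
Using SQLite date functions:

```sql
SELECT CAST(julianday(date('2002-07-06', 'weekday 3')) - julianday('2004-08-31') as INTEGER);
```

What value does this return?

-783

`weekday 3` advances to the next Wednesday; 2002-07-06 is a Saturday, so it moves forward to 2002-07-10.
21 days remain in July 2002 after the 10th (31 − 10).
Full months from August 2002 through July 2004 contribute their day counts.
Then 31 days into August 2004.
Total: 21 + 31 + 30 + 31 + 30 + 31 + 31 + 28 + 31 + 30 + 31 + 30 + 31 + 31 + 30 + 31 + 30 + 31 + 31 + 29 + 31 + 30 + 31 + 30 + 31 + 31 = 783.
The subtraction is earlier − later, so the result is −783 → -783.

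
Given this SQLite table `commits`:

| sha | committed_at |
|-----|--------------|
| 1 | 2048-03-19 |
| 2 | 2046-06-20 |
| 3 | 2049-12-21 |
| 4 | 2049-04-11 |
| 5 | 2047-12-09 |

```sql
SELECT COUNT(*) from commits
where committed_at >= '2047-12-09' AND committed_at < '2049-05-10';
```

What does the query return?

Rows in [2047-12-09, 2049-05-10): 2048-03-19, 2049-04-11, 2047-12-09 → 3 rows.

3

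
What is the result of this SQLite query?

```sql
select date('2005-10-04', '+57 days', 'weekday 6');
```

Applying '+57 days' to 2005-10-04: counting 57 days forward gives 2005-11-30.
`weekday 6` advances to the next Saturday; 2005-11-30 is a Wednesday, so it moves forward to 2005-12-03.

2005-12-03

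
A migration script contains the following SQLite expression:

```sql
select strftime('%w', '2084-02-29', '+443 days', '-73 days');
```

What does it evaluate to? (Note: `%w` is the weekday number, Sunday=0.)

1

First apply '+443 days', '-73 days': 2084-02-29 → 2085-03-05.
2085-03-05 is a Monday; with Sunday=0 that is 1.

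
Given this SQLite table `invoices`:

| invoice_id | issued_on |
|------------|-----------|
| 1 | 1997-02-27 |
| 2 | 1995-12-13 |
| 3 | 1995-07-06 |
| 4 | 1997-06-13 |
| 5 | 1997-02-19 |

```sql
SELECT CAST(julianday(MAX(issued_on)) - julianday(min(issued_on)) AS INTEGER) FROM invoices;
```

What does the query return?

MIN = 1995-07-06, MAX = 1997-06-13.
25 days remain in July 1995 after the 6th (31 − 6).
Full months from August 1995 through May 1997 contribute their day counts.
Then 13 days into June 1997.
Total: 25 + 31 + 30 + 31 + 30 + 31 + 31 + 29 + 31 + 30 + 31 + 30 + 31 + 31 + 30 + 31 + 30 + 31 + 31 + 28 + 31 + 30 + 31 + 13 = 708.

708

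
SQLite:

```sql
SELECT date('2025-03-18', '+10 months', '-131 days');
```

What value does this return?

Adding +10 months to 2025-03-18 gives 2026-01-18.
Applying '-131 days' to 2026-01-18: counting 131 days back gives 2025-09-09.

2025-09-09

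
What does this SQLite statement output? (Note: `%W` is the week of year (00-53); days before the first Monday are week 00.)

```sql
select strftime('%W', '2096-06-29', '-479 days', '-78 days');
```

First apply '-479 days', '-78 days': 2096-06-29 → 2094-12-20.
2094-12-20 is a Monday. SQLite's %W counts Mondays since the year started; the result is 51.

51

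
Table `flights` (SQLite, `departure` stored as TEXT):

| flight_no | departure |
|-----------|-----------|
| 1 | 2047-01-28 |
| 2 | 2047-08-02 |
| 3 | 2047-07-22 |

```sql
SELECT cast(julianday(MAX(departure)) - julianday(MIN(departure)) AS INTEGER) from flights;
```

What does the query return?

MIN = 2047-01-28, MAX = 2047-08-02.
3 days remain in January 2047 after the 28th (31 − 28).
Full months from February 2047 through July 2047 contribute their day counts.
Then 2 days into August 2047.
Total: 3 + 28 + 31 + 30 + 31 + 30 + 31 + 2 = 186.

186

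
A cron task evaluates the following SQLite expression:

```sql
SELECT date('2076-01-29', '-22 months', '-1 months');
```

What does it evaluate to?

2074-03-01

Adding -22 months to 2076-01-29 gives 2074-03-29.
Adding -1 month to 2074-03-29 targets 2074-02-29. February 2074 has only 28 days, so SQLite normalizes the 1-day overflow forward to 2074-03-01.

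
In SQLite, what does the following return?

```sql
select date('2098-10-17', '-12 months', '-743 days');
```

2095-10-05

Adding -12 months to 2098-10-17 gives 2097-10-17.
Applying '-743 days' to 2097-10-17: counting 743 days back gives 2095-10-05.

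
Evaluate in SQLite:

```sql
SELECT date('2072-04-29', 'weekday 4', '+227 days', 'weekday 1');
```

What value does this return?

2072-12-19

`weekday 4` advances to the next Thursday; 2072-04-29 is a Friday, so it moves forward to 2072-05-05.
Applying '+227 days' to 2072-05-05: counting 227 days forward gives 2072-12-18.
`weekday 1` advances to the next Monday; 2072-12-18 is a Sunday, so it moves forward to 2072-12-19.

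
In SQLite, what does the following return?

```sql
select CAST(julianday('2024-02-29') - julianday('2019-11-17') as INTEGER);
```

13 days remain in November 2019 after the 17th (30 − 17).
Full months from December 2019 through January 2024 contribute their day counts.
Then 29 days into February 2024.
Total: 13 + 31 + 31 + 29 + 31 + 30 + 31 + 30 + 31 + 31 + 30 + 31 + 30 + 31 + 31 + 28 + 31 + 30 + 31 + 30 + 31 + 31 + 30 + 31 + 30 + 31 + 31 + 28 + 31 + 30 + 31 + 30 + 31 + 31 + 30 + 31 + 30 + 31 + 31 + 28 + 31 + 30 + 31 + 30 + 31 + 31 + 30 + 31 + 30 + 31 + 31 + 29 = 1565.

1565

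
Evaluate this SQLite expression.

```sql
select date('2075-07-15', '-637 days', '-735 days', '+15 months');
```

2073-01-12

Applying '-637 days' to 2075-07-15: counting 637 days back gives 2073-10-16.
Applying '-735 days' to 2073-10-16: counting 735 days back gives 2071-10-12.
Adding +15 months to 2071-10-12 gives 2073-01-12.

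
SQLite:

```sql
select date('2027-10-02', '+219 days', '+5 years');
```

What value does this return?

2033-05-08

Applying '+219 days' to 2027-10-02: counting 219 days forward gives 2028-05-08.
Adding +5 years to 2028-05-08 gives 2033-05-08.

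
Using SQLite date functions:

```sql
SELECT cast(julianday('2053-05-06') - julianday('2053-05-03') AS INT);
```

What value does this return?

3

Both dates are in May 2053: 6 − 3 = 3.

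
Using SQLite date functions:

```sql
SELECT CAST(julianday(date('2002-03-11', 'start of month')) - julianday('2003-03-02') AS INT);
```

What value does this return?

`start of month` rewinds 2002-03-11 to 2002-03-01.
30 days remain in March 2002 after the 1st (31 − 1).
Full months from April 2002 through February 2003 contribute their day counts.
Then 2 days into March 2003.
Total: 30 + 30 + 31 + 30 + 31 + 31 + 30 + 31 + 30 + 31 + 31 + 28 + 2 = 366.
The subtraction is earlier − later, so the result is −366 → -366.

-366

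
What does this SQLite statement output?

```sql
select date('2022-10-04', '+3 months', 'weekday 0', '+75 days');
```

Adding +3 months to 2022-10-04 gives 2023-01-04.
`weekday 0` advances to the next Sunday; 2023-01-04 is a Wednesday, so it moves forward to 2023-01-08.
Applying '+75 days' to 2023-01-08: counting 75 days forward gives 2023-03-24.

2023-03-24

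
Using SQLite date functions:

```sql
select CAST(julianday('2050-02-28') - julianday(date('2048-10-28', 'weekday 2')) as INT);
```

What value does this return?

482

`weekday 2` advances to the next Tuesday; 2048-10-28 is a Wednesday, so it moves forward to 2048-11-03.
27 days remain in November 2048 after the 3rd (30 − 3).
Full months from December 2048 through January 2050 contribute their day counts.
Then 28 days into February 2050.
Total: 27 + 31 + 31 + 28 + 31 + 30 + 31 + 30 + 31 + 31 + 30 + 31 + 30 + 31 + 31 + 28 = 482.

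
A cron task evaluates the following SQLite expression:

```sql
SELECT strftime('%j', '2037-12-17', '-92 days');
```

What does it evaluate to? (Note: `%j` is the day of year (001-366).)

First apply '-92 days': 2037-12-17 → 2037-09-16.
Day-of-year for 2037-09-16: days since 2037-01-01 inclusive = 259, zero-padded to 259.

259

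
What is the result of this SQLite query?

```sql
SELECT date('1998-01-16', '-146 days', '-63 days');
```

Applying '-146 days' to 1998-01-16: counting 146 days back gives 1997-08-23.
Applying '-63 days' to 1997-08-23: counting 63 days back gives 1997-06-21.

1997-06-21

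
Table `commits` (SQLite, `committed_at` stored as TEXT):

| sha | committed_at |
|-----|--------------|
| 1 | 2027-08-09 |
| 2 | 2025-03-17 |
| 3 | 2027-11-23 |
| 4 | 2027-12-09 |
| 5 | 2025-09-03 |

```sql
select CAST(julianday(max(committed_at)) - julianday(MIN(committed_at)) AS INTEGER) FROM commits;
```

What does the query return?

MIN = 2025-03-17, MAX = 2027-12-09.
14 days remain in March 2025 after the 17th (31 − 17).
Full months from April 2025 through November 2027 contribute their day counts.
Then 9 days into December 2027.
Total: 14 + 30 + 31 + 30 + 31 + 31 + 30 + 31 + 30 + 31 + 31 + 28 + 31 + 30 + 31 + 30 + 31 + 31 + 30 + 31 + 30 + 31 + 31 + 28 + 31 + 30 + 31 + 30 + 31 + 31 + 30 + 31 + 30 + 9 = 997.

997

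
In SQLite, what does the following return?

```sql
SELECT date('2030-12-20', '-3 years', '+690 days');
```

Adding -3 years to 2030-12-20 gives 2027-12-20.
Applying '+690 days' to 2027-12-20: counting 690 days forward gives 2029-11-09.

2029-11-09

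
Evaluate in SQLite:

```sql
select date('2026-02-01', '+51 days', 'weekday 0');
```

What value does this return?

Applying '+51 days' to 2026-02-01: counting 51 days forward gives 2026-03-24.
`weekday 0` advances to the next Sunday; 2026-03-24 is a Tuesday, so it moves forward to 2026-03-29.

2026-03-29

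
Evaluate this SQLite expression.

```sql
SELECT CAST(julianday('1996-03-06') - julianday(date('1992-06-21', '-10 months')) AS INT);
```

Adding -10 months to 1992-06-21 gives 1991-08-21.
10 days remain in August 1991 after the 21st (31 − 21).
Full months from September 1991 through February 1996 contribute their day counts.
Then 6 days into March 1996.
Total: 10 + 30 + 31 + 30 + 31 + 31 + 29 + 31 + 30 + 31 + 30 + 31 + 31 + 30 + 31 + 30 + 31 + 31 + 28 + 31 + 30 + 31 + 30 + 31 + 31 + 30 + 31 + 30 + 31 + 31 + 28 + 31 + 30 + 31 + 30 + 31 + 31 + 30 + 31 + 30 + 31 + 31 + 28 + 31 + 30 + 31 + 30 + 31 + 31 + 30 + 31 + 30 + 31 + 31 + 29 + 6 = 1659.

1659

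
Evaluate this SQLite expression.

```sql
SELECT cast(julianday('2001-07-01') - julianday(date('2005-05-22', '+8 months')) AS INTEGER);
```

-1666

Adding +8 months to 2005-05-22 gives 2006-01-22.
30 days remain in July 2001 after the 1st (31 − 1).
Full months from August 2001 through December 2005 contribute their day counts.
Then 22 days into January 2006.
Total: 30 + 31 + 30 + 31 + 30 + 31 + 31 + 28 + 31 + 30 + 31 + 30 + 31 + 31 + 30 + 31 + 30 + 31 + 31 + 28 + 31 + 30 + 31 + 30 + 31 + 31 + 30 + 31 + 30 + 31 + 31 + 29 + 31 + 30 + 31 + 30 + 31 + 31 + 30 + 31 + 30 + 31 + 31 + 28 + 31 + 30 + 31 + 30 + 31 + 31 + 30 + 31 + 30 + 31 + 22 = 1666.
The subtraction is earlier − later, so the result is −1666 → -1666.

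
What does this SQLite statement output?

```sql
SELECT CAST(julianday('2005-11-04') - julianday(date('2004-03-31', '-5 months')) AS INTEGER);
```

735

Adding -5 months to 2004-03-31 gives 2003-10-31.
0 days remain in October 2003 after the 31st (31 − 31).
Full months from November 2003 through October 2005 contribute their day counts.
Then 4 days into November 2005.
Total: 0 + 30 + 31 + 31 + 29 + 31 + 30 + 31 + 30 + 31 + 31 + 30 + 31 + 30 + 31 + 31 + 28 + 31 + 30 + 31 + 30 + 31 + 31 + 30 + 31 + 4 = 735.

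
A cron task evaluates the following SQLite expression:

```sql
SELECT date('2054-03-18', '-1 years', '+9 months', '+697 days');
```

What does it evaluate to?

2055-11-15

Adding -1 year to 2054-03-18 gives 2053-03-18.
Adding +9 months to 2053-03-18 gives 2053-12-18.
Applying '+697 days' to 2053-12-18: counting 697 days forward gives 2055-11-15.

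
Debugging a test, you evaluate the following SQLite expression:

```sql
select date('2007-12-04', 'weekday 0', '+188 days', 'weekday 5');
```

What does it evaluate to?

`weekday 0` advances to the next Sunday; 2007-12-04 is a Tuesday, so it moves forward to 2007-12-09.
Applying '+188 days' to 2007-12-09: counting 188 days forward gives 2008-06-14.
`weekday 5` advances to the next Friday; 2008-06-14 is a Saturday, so it moves forward to 2008-06-20.

2008-06-20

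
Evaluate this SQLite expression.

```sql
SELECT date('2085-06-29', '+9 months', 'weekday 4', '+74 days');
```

Adding +9 months to 2085-06-29 gives 2086-03-29.
`weekday 4` advances to the next Thursday; 2086-03-29 is a Friday, so it moves forward to 2086-04-04.
Applying '+74 days' to 2086-04-04: counting 74 days forward gives 2086-06-17.

2086-06-17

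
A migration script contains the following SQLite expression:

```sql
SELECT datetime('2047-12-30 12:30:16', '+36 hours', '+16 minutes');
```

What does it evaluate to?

2048-01-01 00:46:16

+36 hours from 2047-12-30 12:30:16 is 2048-01-01 00:30:16 (crosses midnight).
+16 minutes from 2048-01-01 00:30:16 is 2048-01-01 00:46:16.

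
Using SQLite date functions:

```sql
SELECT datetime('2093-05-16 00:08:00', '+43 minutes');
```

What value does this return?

2093-05-16 00:51:00

+43 minutes from 2093-05-16 00:08:00 is 2093-05-16 00:51:00.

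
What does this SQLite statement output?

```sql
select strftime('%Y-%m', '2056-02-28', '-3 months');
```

First apply '-3 months': 2056-02-28 → 2055-11-28.
`%Y-%m` extracts the year-month: 2055-11.

2055-11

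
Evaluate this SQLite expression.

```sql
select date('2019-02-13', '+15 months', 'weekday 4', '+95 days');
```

Adding +15 months to 2019-02-13 gives 2020-05-13.
`weekday 4` advances to the next Thursday; 2020-05-13 is a Wednesday, so it moves forward to 2020-05-14.
Applying '+95 days' to 2020-05-14: counting 95 days forward gives 2020-08-17.

2020-08-17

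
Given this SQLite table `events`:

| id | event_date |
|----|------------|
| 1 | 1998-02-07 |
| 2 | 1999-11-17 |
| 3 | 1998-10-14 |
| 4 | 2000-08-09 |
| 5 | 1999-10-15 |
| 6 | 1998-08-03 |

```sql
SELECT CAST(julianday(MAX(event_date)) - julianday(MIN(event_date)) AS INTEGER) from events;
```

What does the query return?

914

MIN = 1998-02-07, MAX = 2000-08-09.
21 days remain in February 1998 after the 7th (28 − 7).
Full months from March 1998 through July 2000 contribute their day counts.
Then 9 days into August 2000.
Total: 21 + 31 + 30 + 31 + 30 + 31 + 31 + 30 + 31 + 30 + 31 + 31 + 28 + 31 + 30 + 31 + 30 + 31 + 31 + 30 + 31 + 30 + 31 + 31 + 29 + 31 + 30 + 31 + 30 + 31 + 9 = 914.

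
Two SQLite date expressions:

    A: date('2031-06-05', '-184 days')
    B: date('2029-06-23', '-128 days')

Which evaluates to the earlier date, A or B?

A = 2030-12-03.
B = 2029-02-15.
B is earlier.

B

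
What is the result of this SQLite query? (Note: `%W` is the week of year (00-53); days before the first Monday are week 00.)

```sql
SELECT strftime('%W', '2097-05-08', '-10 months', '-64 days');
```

18

First apply '-10 months', '-64 days': 2097-05-08 → 2096-05-05.
2096-05-05 is a Saturday. SQLite's %W counts Mondays since the year started; the result is 18.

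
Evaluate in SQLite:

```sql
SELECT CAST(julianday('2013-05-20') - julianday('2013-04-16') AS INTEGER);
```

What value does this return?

14 days remain in April 2013 after the 16th (30 − 16).
Then 20 days into May 2013.
Total: 14 + 20 = 34.

34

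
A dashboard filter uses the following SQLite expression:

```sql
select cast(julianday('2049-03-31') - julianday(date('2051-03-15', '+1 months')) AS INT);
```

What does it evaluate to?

-745

Adding +1 month to 2051-03-15 gives 2051-04-15.
0 days remain in March 2049 after the 31st (31 − 31).
Full months from April 2049 through March 2051 contribute their day counts.
Then 15 days into April 2051.
Total: 0 + 30 + 31 + 30 + 31 + 31 + 30 + 31 + 30 + 31 + 31 + 28 + 31 + 30 + 31 + 30 + 31 + 31 + 30 + 31 + 30 + 31 + 31 + 28 + 31 + 15 = 745.
The subtraction is earlier − later, so the result is −745 → -745.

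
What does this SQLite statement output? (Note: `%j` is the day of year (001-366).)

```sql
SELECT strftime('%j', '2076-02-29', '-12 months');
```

First apply '-12 months': 2076-02-29 → 2075-03-01.
Day-of-year for 2075-03-01: days since 2075-01-01 inclusive = 60, zero-padded to 060.

060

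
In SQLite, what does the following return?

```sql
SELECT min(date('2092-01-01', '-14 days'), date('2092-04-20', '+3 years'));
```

date('2092-01-01', '-14 days') → 2091-12-18.
date('2092-04-20', '+3 years') → 2095-04-20.
Earlier of the two is 2091-12-18.

2091-12-18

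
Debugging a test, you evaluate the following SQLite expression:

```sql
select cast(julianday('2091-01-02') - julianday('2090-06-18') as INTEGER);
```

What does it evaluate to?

198

12 days remain in June 2090 after the 18th (30 − 18).
Full months from July 2090 through December 2090 contribute their day counts.
Then 2 days into January 2091.
Total: 12 + 31 + 31 + 30 + 31 + 30 + 31 + 2 = 198.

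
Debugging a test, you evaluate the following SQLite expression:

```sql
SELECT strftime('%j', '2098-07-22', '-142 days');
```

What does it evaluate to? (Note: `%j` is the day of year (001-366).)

First apply '-142 days': 2098-07-22 → 2098-03-02.
Day-of-year for 2098-03-02: days since 2098-01-01 inclusive = 61, zero-padded to 061.

061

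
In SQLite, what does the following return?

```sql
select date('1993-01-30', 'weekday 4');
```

`weekday 4` advances to the next Thursday; 1993-01-30 is a Saturday, so it moves forward to 1993-02-04.

1993-02-04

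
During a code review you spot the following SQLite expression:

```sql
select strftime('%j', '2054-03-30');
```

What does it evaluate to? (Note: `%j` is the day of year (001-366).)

Day-of-year for 2054-03-30: days since 2054-01-01 inclusive = 89, zero-padded to 089.

089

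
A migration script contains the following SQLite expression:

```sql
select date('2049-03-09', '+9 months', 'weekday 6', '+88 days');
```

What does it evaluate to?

2050-03-09

Adding +9 months to 2049-03-09 gives 2049-12-09.
`weekday 6` advances to the next Saturday; 2049-12-09 is a Thursday, so it moves forward to 2049-12-11.
Applying '+88 days' to 2049-12-11: counting 88 days forward gives 2050-03-09.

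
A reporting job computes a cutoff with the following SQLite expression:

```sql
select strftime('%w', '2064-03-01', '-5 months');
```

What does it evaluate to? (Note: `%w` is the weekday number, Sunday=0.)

First apply '-5 months': 2064-03-01 → 2063-10-01.
2063-10-01 is a Monday; with Sunday=0 that is 1.

1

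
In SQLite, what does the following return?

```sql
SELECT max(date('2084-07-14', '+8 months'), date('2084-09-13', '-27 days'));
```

2085-03-14

date('2084-07-14', '+8 months') → 2085-03-14.
date('2084-09-13', '-27 days') → 2084-08-17.
Later of the two is 2085-03-14.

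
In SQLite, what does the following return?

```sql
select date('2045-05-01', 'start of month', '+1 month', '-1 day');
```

`start of month` rewinds 2045-05-01 to 2045-05-01.
Adding +1 month to 2045-05-01 gives 2045-06-01.
Going back 1 day from 2045-06-01 reaches 2045-05-31 (last day of May, 31 days).

2045-05-31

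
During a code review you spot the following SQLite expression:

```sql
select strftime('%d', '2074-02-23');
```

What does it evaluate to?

`%d` extracts the 2-digit day of month: 23.

23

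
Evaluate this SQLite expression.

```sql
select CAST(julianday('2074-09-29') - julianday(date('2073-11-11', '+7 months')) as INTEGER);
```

110

Adding +7 months to 2073-11-11 gives 2074-06-11.
19 days remain in June 2074 after the 11th (30 − 11).
July 2074: 31 days.
August 2074: 31 days.
Then 29 days into September 2074.
Total: 19 + 31 + 31 + 29 = 110.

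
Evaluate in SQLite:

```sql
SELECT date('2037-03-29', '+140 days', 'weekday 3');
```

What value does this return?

Applying '+140 days' to 2037-03-29: counting 140 days forward gives 2037-08-16.
`weekday 3` advances to the next Wednesday; 2037-08-16 is a Sunday, so it moves forward to 2037-08-19.

2037-08-19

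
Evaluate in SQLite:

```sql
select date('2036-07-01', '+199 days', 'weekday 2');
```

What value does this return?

2037-01-20

Applying '+199 days' to 2036-07-01: counting 199 days forward gives 2037-01-16.
`weekday 2` advances to the next Tuesday; 2037-01-16 is a Friday, so it moves forward to 2037-01-20.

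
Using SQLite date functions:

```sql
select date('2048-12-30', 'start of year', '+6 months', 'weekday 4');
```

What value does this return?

2048-07-02

`start of year` rewinds 2048-12-30 to 2048-01-01.
Adding +6 months to 2048-01-01 gives 2048-07-01.
`weekday 4` advances to the next Thursday; 2048-07-01 is a Wednesday, so it moves forward to 2048-07-02.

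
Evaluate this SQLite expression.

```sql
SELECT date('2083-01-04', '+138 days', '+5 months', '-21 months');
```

2082-01-22

Applying '+138 days' to 2083-01-04: counting 138 days forward gives 2083-05-22.
Adding +5 months to 2083-05-22 gives 2083-10-22.
Adding -21 months to 2083-10-22 gives 2082-01-22.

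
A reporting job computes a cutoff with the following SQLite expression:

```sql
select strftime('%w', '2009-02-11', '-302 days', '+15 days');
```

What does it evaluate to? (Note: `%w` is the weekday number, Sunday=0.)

First apply '-302 days', '+15 days': 2009-02-11 → 2008-04-30.
2008-04-30 is a Wednesday; with Sunday=0 that is 3.

3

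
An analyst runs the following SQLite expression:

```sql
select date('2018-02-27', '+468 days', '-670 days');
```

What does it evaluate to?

Applying '+468 days' to 2018-02-27: counting 468 days forward gives 2019-06-10.
Applying '-670 days' to 2019-06-10: counting 670 days back gives 2017-08-09.

2017-08-09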